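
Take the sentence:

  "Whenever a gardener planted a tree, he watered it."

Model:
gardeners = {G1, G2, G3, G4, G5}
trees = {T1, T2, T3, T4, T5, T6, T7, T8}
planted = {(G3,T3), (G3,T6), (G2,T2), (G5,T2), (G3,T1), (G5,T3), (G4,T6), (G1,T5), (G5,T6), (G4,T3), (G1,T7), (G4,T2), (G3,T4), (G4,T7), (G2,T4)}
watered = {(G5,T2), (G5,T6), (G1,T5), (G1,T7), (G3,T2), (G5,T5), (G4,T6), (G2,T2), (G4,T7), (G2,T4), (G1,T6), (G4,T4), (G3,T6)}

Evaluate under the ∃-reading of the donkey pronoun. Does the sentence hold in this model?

True

"it" takes "a tree" as antecedent — a donkey pronoun bound across the clause boundary.
Weak reading: every gardener g with some planted-tree has at least one planted-tree t such that watered(g,t).
Per gardener: G1:✓  G2:✓  G3:✓  G4:✓  G5:✓
Every gardener in the restrictor has a witness.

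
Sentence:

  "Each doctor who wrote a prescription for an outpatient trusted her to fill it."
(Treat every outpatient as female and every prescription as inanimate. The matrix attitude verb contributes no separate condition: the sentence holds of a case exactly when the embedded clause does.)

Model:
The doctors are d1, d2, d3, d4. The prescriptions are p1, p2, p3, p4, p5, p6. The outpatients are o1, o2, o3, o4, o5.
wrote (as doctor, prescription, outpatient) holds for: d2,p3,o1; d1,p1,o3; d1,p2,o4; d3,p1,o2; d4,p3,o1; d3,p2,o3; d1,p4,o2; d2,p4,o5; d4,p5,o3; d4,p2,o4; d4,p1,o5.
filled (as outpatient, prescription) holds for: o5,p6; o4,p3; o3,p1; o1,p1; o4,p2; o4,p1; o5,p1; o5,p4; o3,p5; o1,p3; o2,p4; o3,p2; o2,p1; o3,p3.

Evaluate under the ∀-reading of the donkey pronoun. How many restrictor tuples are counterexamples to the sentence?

"her" takes "an outpatient" as antecedent and "it" takes "a prescription"; both are donkey pronouns co-varying with the restrictor.
Strong reading: for every (d,p,o) with wrote(d,p,o), filled(o,p).
Restrictor triples: (d1,p1,o3)→filled(o3,p1) ✓  (d1,p2,o4)→filled(o4,p2) ✓  (d1,p4,o2)→filled(o2,p4) ✓  (d2,p3,o1)→filled(o1,p3) ✓  (d2,p4,o5)→filled(o5,p4) ✓  (d3,p1,o2)→filled(o2,p1) ✓  (d3,p2,o3)→filled(o3,p2) ✓  (d4,p1,o5)→filled(o5,p1) ✓  (d4,p2,o4)→filled(o4,p2) ✓  (d4,p3,o1)→filled(o1,p3) ✓  (d4,p5,o3)→filled(o3,p5) ✓
Counterexamples (restrictor triples failing the scope): 0.

0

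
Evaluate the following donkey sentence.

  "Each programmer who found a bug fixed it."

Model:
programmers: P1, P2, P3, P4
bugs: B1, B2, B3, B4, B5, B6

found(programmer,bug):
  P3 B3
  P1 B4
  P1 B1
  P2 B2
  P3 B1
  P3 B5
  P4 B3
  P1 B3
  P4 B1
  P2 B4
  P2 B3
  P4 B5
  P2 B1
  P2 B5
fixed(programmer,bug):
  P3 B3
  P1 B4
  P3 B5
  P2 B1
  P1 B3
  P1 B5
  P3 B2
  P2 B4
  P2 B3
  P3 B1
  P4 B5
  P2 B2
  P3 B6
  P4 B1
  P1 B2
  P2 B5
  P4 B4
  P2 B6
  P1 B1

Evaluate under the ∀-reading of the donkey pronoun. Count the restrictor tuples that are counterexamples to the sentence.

"it" takes "a bug" as antecedent — a donkey pronoun bound across the clause boundary.
Strong reading: for every (p,b) with found(p,b), fixed(p,b).
Restrictor pairs: (P1,B1) ✓  (P1,B3) ✓  (P1,B4) ✓  (P2,B1) ✓  (P2,B2) ✓  (P2,B3) ✓  (P2,B4) ✓  (P2,B5) ✓  (P3,B1) ✓  (P3,B3) ✓  (P3,B5) ✓  (P4,B1) ✓  (P4,B3) ✗  (P4,B5) ✓
Counterexamples (restrictor pairs failing the scope): 1.

1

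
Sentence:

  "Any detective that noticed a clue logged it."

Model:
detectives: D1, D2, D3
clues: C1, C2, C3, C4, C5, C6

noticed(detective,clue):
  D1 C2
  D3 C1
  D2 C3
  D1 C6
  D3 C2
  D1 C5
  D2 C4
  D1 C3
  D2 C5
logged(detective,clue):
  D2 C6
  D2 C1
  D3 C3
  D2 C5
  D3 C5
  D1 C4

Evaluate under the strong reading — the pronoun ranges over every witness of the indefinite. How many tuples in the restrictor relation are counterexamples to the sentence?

8

"it" takes "a clue" as antecedent — a donkey pronoun bound across the clause boundary.
Strong reading: for every (d,c) with noticed(d,c), logged(d,c).
Restrictor pairs: (D1,C2) ✗  (D1,C3) ✗  (D1,C5) ✗  (D1,C6) ✗  (D2,C3) ✗  (D2,C4) ✗  (D2,C5) ✓  (D3,C1) ✗  (D3,C2) ✗
Counterexamples (restrictor pairs failing the scope): 8.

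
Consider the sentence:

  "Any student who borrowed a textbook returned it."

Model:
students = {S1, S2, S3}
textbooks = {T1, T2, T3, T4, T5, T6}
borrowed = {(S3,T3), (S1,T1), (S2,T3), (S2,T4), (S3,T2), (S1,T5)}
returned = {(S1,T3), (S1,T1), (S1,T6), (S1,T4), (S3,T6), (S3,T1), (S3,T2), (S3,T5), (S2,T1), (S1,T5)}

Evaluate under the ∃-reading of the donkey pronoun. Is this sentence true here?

False

"it" takes "a textbook" as antecedent — a donkey pronoun bound across the clause boundary.
Weak reading: every student s with some borrowed-textbook has at least one borrowed-textbook t such that returned(s,t).
Per student: S1:✓  S2:✗  S3:✓
S2 has no witness among its borrowed-textbooks.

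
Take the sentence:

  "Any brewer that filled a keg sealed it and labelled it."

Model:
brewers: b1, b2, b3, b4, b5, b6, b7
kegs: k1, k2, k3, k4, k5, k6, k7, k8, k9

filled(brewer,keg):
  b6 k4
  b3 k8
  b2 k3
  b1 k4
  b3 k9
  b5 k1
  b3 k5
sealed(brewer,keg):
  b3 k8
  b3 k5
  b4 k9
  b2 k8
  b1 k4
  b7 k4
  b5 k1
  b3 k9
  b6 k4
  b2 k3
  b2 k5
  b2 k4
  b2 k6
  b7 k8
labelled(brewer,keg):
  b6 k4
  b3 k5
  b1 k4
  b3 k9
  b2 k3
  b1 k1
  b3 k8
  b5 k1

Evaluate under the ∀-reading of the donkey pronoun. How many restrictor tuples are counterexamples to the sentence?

0

"it" takes "a keg" as antecedent — a donkey pronoun bound across the clause boundary.
Strong reading: for every (b,k) with filled(b,k), sealed(b,k) ∧ labelled(b,k).
Restrictor pairs: (b1,k4) ✓  (b2,k3) ✓  (b3,k5) ✓  (b3,k8) ✓  (b3,k9) ✓  (b5,k1) ✓  (b6,k4) ✓
Counterexamples (restrictor pairs failing the scope): 0.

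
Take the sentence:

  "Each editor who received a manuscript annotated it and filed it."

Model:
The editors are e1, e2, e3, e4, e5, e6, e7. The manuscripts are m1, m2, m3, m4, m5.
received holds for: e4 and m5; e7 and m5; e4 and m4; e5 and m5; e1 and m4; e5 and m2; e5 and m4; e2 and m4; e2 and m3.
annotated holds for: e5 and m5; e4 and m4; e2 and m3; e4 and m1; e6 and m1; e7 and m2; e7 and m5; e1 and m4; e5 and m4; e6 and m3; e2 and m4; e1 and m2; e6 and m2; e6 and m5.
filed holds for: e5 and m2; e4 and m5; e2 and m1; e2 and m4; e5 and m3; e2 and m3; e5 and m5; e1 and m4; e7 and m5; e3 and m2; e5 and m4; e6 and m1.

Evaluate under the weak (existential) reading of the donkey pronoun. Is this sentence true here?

False

"it" takes "a manuscript" as antecedent — a donkey pronoun bound across the clause boundary.
Weak reading: every editor e with some received-manuscript has at least one received-manuscript m such that annotated(e,m) ∧ filed(e,m).
Per editor: e1:✓  e2:✓  e4:✗  e5:✓  e7:✓
e4 has no witness among its received-manuscripts.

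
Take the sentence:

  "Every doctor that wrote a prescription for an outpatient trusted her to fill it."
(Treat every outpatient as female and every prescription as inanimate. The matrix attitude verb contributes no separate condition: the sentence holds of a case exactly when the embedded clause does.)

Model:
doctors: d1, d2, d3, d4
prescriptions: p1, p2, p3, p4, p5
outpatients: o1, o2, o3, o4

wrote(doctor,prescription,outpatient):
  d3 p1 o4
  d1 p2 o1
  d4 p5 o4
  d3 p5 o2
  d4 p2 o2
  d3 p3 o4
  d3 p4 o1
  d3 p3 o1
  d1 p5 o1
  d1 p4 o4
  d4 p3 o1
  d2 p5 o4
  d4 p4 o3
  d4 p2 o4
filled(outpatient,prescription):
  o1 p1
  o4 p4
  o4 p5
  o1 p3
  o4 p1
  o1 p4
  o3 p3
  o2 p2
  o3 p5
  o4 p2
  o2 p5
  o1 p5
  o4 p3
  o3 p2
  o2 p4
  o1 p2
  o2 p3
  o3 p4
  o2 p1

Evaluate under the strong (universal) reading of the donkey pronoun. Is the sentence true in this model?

True

"her" takes "an outpatient" as antecedent and "it" takes "a prescription"; both are donkey pronouns co-varying with the restrictor.
Strong reading: for every (d,p,o) with wrote(d,p,o), filled(o,p).
Restrictor triples: (d1,p2,o1)→filled(o1,p2) ✓  (d1,p4,o4)→filled(o4,p4) ✓  (d1,p5,o1)→filled(o1,p5) ✓  (d2,p5,o4)→filled(o4,p5) ✓  (d3,p1,o4)→filled(o4,p1) ✓  (d3,p3,o1)→filled(o1,p3) ✓  (d3,p3,o4)→filled(o4,p3) ✓  (d3,p4,o1)→filled(o1,p4) ✓  (d3,p5,o2)→filled(o2,p5) ✓  (d4,p2,o2)→filled(o2,p2) ✓  (d4,p2,o4)→filled(o4,p2) ✓  (d4,p3,o1)→filled(o1,p3) ✓  (d4,p4,o3)→filled(o3,p4) ✓  (d4,p5,o4)→filled(o4,p5) ✓
Every restrictor triple satisfies the scope.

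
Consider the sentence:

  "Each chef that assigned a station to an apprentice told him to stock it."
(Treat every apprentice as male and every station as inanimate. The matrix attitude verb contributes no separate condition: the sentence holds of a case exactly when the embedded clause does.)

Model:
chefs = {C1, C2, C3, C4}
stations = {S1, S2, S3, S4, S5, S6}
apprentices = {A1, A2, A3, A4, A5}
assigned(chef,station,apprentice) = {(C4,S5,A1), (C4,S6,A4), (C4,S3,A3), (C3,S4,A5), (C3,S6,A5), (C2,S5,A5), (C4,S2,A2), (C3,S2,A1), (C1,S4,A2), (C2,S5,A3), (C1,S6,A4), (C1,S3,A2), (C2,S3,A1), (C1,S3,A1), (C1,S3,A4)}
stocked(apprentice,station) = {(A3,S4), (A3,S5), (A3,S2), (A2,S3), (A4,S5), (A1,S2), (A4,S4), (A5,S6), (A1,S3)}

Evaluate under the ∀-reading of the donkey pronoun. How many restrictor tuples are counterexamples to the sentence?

9

"him" takes "an apprentice" as antecedent and "it" takes "a station"; both are donkey pronouns co-varying with the restrictor.
Strong reading: for every (c,s,a) with assigned(c,s,a), stocked(a,s).
Restrictor triples: (C1,S3,A1)→stocked(A1,S3) ✓  (C1,S3,A2)→stocked(A2,S3) ✓  (C1,S3,A4)→stocked(A4,S3) ✗  (C1,S4,A2)→stocked(A2,S4) ✗  (C1,S6,A4)→stocked(A4,S6) ✗  (C2,S3,A1)→stocked(A1,S3) ✓  (C2,S5,A3)→stocked(A3,S5) ✓  (C2,S5,A5)→stocked(A5,S5) ✗  (C3,S2,A1)→stocked(A1,S2) ✓  (C3,S4,A5)→stocked(A5,S4) ✗  (C3,S6,A5)→stocked(A5,S6) ✓  (C4,S2,A2)→stocked(A2,S2) ✗  (C4,S3,A3)→stocked(A3,S3) ✗  (C4,S5,A1)→stocked(A1,S5) ✗  (C4,S6,A4)→stocked(A4,S6) ✗
Counterexamples (restrictor triples failing the scope): 9.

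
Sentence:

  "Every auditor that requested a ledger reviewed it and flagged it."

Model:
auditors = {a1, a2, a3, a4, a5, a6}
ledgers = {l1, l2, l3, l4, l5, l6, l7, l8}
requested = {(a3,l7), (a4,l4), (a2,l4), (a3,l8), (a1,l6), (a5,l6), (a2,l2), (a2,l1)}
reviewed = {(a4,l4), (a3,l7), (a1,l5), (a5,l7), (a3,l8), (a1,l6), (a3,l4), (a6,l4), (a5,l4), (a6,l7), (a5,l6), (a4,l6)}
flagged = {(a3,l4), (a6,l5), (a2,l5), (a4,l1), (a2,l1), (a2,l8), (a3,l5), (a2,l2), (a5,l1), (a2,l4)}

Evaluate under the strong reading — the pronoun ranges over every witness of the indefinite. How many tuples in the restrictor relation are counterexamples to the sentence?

"it" takes "a ledger" as antecedent — a donkey pronoun bound across the clause boundary.
Strong reading: for every (a,l) with requested(a,l), reviewed(a,l) ∧ flagged(a,l).
Restrictor pairs: (a1,l6) ✗  (a2,l1) ✗  (a2,l2) ✗  (a2,l4) ✗  (a3,l7) ✗  (a3,l8) ✗  (a4,l4) ✗  (a5,l6) ✗
Counterexamples (restrictor pairs failing the scope): 8.

8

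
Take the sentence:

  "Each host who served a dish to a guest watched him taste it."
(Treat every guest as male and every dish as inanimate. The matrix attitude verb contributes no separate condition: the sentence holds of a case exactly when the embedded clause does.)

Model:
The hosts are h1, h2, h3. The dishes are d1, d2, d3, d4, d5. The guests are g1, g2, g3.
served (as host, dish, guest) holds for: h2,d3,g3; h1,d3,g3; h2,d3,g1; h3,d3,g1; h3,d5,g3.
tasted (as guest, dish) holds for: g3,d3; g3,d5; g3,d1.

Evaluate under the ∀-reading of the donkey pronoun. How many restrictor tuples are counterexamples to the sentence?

2

"him" takes "a guest" as antecedent and "it" takes "a dish"; both are donkey pronouns co-varying with the restrictor.
Strong reading: for every (h,d,g) with served(h,d,g), tasted(g,d).
Restrictor triples: (h1,d3,g3)→tasted(g3,d3) ✓  (h2,d3,g1)→tasted(g1,d3) ✗  (h2,d3,g3)→tasted(g3,d3) ✓  (h3,d3,g1)→tasted(g1,d3) ✗  (h3,d5,g3)→tasted(g3,d5) ✓
Counterexamples (restrictor triples failing the scope): 2.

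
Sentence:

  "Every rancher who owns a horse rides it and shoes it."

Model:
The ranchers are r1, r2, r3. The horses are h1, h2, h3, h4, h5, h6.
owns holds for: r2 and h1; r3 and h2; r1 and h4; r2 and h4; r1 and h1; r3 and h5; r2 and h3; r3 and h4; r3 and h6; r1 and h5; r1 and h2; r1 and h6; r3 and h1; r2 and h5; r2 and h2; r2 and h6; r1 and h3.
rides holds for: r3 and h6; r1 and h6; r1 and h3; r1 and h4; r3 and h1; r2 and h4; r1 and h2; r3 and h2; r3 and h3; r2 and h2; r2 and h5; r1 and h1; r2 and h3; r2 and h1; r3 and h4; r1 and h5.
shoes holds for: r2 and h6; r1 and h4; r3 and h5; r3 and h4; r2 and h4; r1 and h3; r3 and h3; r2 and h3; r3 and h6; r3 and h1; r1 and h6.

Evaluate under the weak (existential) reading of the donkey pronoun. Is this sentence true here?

"it" takes "a horse" as antecedent — a donkey pronoun bound across the clause boundary.
Weak reading: every rancher r with some owns-horse has at least one owns-horse h such that rides(r,h) ∧ shoes(r,h).
Per rancher: r1:✓  r2:✓  r3:✓
Every rancher in the restrictor has a witness.

True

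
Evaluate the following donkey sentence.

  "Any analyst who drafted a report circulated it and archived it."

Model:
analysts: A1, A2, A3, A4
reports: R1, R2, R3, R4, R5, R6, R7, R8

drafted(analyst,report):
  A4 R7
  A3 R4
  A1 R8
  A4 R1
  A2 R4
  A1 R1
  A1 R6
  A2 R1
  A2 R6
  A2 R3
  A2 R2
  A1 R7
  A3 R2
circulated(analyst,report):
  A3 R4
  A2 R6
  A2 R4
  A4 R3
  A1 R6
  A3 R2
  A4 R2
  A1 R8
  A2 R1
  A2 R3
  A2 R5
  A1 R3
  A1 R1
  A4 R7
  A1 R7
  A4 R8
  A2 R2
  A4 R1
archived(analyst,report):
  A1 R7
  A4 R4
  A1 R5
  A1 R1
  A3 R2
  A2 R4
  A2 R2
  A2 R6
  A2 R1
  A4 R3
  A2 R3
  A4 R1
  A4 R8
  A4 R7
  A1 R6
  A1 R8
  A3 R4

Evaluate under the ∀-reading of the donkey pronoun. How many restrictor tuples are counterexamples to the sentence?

0

"it" takes "a report" as antecedent — a donkey pronoun bound across the clause boundary.
Strong reading: for every (a,r) with drafted(a,r), circulated(a,r) ∧ archived(a,r).
Restrictor pairs: (A1,R1) ✓  (A1,R6) ✓  (A1,R7) ✓  (A1,R8) ✓  (A2,R1) ✓  (A2,R2) ✓  (A2,R3) ✓  (A2,R4) ✓  (A2,R6) ✓  (A3,R2) ✓  (A3,R4) ✓  (A4,R1) ✓  (A4,R7) ✓
Counterexamples (restrictor pairs failing the scope): 0.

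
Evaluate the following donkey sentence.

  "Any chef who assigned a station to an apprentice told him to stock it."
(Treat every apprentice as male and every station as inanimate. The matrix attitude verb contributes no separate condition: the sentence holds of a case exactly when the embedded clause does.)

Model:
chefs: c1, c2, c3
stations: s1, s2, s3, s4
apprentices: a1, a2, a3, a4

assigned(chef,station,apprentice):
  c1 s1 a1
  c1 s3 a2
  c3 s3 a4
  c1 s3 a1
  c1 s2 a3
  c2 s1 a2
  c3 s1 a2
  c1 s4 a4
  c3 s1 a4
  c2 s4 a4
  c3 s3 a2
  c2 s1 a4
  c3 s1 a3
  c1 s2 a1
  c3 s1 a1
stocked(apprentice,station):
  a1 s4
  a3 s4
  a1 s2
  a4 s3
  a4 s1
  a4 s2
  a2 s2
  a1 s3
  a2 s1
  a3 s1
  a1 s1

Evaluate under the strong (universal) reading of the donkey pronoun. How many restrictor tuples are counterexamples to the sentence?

5

"him" takes "an apprentice" as antecedent and "it" takes "a station"; both are donkey pronouns co-varying with the restrictor.
Strong reading: for every (c,s,a) with assigned(c,s,a), stocked(a,s).
Restrictor triples: (c1,s1,a1)→stocked(a1,s1) ✓  (c1,s2,a1)→stocked(a1,s2) ✓  (c1,s2,a3)→stocked(a3,s2) ✗  (c1,s3,a1)→stocked(a1,s3) ✓  (c1,s3,a2)→stocked(a2,s3) ✗  (c1,s4,a4)→stocked(a4,s4) ✗  (c2,s1,a2)→stocked(a2,s1) ✓  (c2,s1,a4)→stocked(a4,s1) ✓  (c2,s4,a4)→stocked(a4,s4) ✗  (c3,s1,a1)→stocked(a1,s1) ✓  (c3,s1,a2)→stocked(a2,s1) ✓  (c3,s1,a3)→stocked(a3,s1) ✓  (c3,s1,a4)→stocked(a4,s1) ✓  (c3,s3,a2)→stocked(a2,s3) ✗  (c3,s3,a4)→stocked(a4,s3) ✓
Counterexamples (restrictor triples failing the scope): 5.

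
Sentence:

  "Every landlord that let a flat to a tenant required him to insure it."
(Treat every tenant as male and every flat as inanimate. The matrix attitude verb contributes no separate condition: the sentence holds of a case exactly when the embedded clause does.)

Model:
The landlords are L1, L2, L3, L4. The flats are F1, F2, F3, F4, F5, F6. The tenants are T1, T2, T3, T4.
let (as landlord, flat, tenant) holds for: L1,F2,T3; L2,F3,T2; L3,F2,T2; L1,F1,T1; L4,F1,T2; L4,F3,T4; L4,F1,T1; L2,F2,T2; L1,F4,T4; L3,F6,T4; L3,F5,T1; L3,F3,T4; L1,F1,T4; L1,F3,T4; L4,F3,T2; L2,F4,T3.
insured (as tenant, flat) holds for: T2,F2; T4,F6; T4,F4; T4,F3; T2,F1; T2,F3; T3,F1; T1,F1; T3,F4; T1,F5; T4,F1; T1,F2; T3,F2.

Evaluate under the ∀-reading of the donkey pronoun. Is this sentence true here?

"him" takes "a tenant" as antecedent and "it" takes "a flat"; both are donkey pronouns co-varying with the restrictor.
Strong reading: for every (l,f,t) with let(l,f,t), insured(t,f).
Restrictor triples: (L1,F1,T1)→insured(T1,F1) ✓  (L1,F1,T4)→insured(T4,F1) ✓  (L1,F2,T3)→insured(T3,F2) ✓  (L1,F3,T4)→insured(T4,F3) ✓  (L1,F4,T4)→insured(T4,F4) ✓  (L2,F2,T2)→insured(T2,F2) ✓  (L2,F3,T2)→insured(T2,F3) ✓  (L2,F4,T3)→insured(T3,F4) ✓  (L3,F2,T2)→insured(T2,F2) ✓  (L3,F3,T4)→insured(T4,F3) ✓  (L3,F5,T1)→insured(T1,F5) ✓  (L3,F6,T4)→insured(T4,F6) ✓  (L4,F1,T1)→insured(T1,F1) ✓  (L4,F1,T2)→insured(T2,F1) ✓  (L4,F3,T2)→insured(T2,F3) ✓  (L4,F3,T4)→insured(T4,F3) ✓
Every restrictor triple satisfies the scope.

True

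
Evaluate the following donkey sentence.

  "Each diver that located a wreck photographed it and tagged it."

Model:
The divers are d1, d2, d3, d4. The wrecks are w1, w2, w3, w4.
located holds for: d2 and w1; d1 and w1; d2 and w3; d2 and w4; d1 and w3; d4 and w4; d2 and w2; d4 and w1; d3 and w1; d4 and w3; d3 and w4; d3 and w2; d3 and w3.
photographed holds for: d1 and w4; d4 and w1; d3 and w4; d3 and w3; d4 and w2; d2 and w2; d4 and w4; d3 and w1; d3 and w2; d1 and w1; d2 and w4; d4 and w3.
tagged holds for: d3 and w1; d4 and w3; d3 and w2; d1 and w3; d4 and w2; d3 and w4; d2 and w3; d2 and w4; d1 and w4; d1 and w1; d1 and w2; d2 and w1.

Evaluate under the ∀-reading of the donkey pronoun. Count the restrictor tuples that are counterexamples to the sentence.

"it" takes "a wreck" as antecedent — a donkey pronoun bound across the clause boundary.
Strong reading: for every (d,w) with located(d,w), photographed(d,w) ∧ tagged(d,w).
Restrictor pairs: (d1,w1) ✓  (d1,w3) ✗  (d2,w1) ✗  (d2,w2) ✗  (d2,w3) ✗  (d2,w4) ✓  (d3,w1) ✓  (d3,w2) ✓  (d3,w3) ✗  (d3,w4) ✓  (d4,w1) ✗  (d4,w3) ✓  (d4,w4) ✗
Counterexamples (restrictor pairs failing the scope): 7.

7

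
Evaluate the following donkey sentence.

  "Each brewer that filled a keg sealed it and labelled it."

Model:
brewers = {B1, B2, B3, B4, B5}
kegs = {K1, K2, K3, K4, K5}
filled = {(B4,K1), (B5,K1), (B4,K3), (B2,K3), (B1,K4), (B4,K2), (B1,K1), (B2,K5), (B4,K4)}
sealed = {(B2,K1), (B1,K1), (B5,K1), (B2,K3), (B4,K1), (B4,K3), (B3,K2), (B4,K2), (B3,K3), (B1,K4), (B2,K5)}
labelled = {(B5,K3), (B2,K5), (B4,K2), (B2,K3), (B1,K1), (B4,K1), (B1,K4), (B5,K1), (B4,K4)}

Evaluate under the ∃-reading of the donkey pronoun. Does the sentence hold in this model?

"it" takes "a keg" as antecedent — a donkey pronoun bound across the clause boundary.
Weak reading: every brewer b with some filled-keg has at least one filled-keg k such that sealed(b,k) ∧ labelled(b,k).
Per brewer: B1:✓  B2:✓  B4:✓  B5:✓
Every brewer in the restrictor has a witness.

True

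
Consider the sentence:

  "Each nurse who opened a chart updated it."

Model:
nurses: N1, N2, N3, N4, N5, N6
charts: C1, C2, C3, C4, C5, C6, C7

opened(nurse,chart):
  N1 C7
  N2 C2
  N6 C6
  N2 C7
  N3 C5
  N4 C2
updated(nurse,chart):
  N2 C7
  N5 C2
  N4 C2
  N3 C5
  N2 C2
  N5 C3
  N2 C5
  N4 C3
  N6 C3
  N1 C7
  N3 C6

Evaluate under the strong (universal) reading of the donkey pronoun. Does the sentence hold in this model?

"it" takes "a chart" as antecedent — a donkey pronoun bound across the clause boundary.
Strong reading: for every (n,c) with opened(n,c), updated(n,c).
Restrictor pairs: (N1,C7) ✓  (N2,C2) ✓  (N2,C7) ✓  (N3,C5) ✓  (N4,C2) ✓  (N6,C6) ✗
Counterexample: (N6,C6) is in opened but fails the scope.

False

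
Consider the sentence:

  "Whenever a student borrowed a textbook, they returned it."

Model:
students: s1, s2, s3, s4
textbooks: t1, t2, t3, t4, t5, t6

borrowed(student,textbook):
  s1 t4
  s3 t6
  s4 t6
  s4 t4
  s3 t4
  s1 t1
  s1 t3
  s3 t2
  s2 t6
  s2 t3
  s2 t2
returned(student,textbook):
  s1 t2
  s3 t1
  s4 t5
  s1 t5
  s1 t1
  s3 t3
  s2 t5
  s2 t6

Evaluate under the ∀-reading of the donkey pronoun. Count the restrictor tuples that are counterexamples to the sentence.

9

"it" takes "a textbook" as antecedent — a donkey pronoun bound across the clause boundary.
Strong reading: for every (s,t) with borrowed(s,t), returned(s,t).
Restrictor pairs: (s1,t1) ✓  (s1,t3) ✗  (s1,t4) ✗  (s2,t2) ✗  (s2,t3) ✗  (s2,t6) ✓  (s3,t2) ✗  (s3,t4) ✗  (s3,t6) ✗  (s4,t4) ✗  (s4,t6) ✗
Counterexamples (restrictor pairs failing the scope): 9.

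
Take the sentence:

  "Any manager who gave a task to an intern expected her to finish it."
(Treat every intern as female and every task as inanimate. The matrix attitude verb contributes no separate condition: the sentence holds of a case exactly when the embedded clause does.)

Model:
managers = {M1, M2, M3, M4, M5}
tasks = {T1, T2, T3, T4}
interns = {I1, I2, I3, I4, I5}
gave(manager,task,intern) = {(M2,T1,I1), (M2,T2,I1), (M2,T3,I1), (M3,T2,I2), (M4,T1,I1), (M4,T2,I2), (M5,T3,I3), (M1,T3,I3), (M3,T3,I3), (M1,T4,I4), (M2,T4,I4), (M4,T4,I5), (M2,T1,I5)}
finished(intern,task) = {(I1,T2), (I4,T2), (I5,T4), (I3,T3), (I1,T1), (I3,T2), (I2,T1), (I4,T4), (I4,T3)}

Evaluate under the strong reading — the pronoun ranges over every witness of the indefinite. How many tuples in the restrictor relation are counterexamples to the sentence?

4

"her" takes "an intern" as antecedent and "it" takes "a task"; both are donkey pronouns co-varying with the restrictor.
Strong reading: for every (m,t,i) with gave(m,t,i), finished(i,t).
Restrictor triples: (M1,T3,I3)→finished(I3,T3) ✓  (M1,T4,I4)→finished(I4,T4) ✓  (M2,T1,I1)→finished(I1,T1) ✓  (M2,T1,I5)→finished(I5,T1) ✗  (M2,T2,I1)→finished(I1,T2) ✓  (M2,T3,I1)→finished(I1,T3) ✗  (M2,T4,I4)→finished(I4,T4) ✓  (M3,T2,I2)→finished(I2,T2) ✗  (M3,T3,I3)→finished(I3,T3) ✓  (M4,T1,I1)→finished(I1,T1) ✓  (M4,T2,I2)→finished(I2,T2) ✗  (M4,T4,I5)→finished(I5,T4) ✓  (M5,T3,I3)→finished(I3,T3) ✓
Counterexamples (restrictor triples failing the scope): 4.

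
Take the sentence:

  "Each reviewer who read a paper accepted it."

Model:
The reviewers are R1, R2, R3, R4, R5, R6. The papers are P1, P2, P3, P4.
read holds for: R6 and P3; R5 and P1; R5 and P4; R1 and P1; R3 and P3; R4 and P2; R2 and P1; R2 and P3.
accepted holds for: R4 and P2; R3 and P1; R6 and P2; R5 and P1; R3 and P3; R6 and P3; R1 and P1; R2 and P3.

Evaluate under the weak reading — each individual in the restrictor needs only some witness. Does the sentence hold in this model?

True

"it" takes "a paper" as antecedent — a donkey pronoun bound across the clause boundary.
Weak reading: every reviewer r with some read-paper has at least one read-paper p such that accepted(r,p).
Per reviewer: R1:✓  R2:✓  R3:✓  R4:✓  R5:✓  R6:✓
Every reviewer in the restrictor has a witness.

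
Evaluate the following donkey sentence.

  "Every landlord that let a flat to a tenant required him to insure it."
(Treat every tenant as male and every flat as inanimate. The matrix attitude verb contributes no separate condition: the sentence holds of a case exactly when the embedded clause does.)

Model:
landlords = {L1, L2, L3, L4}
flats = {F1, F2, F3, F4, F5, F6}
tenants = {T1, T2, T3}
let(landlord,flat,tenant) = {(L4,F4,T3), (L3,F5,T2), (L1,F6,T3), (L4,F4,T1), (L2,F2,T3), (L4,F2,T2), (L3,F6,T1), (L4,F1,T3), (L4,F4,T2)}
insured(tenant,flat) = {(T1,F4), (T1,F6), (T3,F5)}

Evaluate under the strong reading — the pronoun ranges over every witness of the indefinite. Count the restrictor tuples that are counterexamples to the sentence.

"him" takes "a tenant" as antecedent and "it" takes "a flat"; both are donkey pronouns co-varying with the restrictor.
Strong reading: for every (l,f,t) with let(l,f,t), insured(t,f).
Restrictor triples: (L1,F6,T3)→insured(T3,F6) ✗  (L2,F2,T3)→insured(T3,F2) ✗  (L3,F5,T2)→insured(T2,F5) ✗  (L3,F6,T1)→insured(T1,F6) ✓  (L4,F1,T3)→insured(T3,F1) ✗  (L4,F2,T2)→insured(T2,F2) ✗  (L4,F4,T1)→insured(T1,F4) ✓  (L4,F4,T2)→insured(T2,F4) ✗  (L4,F4,T3)→insured(T3,F4) ✗
Counterexamples (restrictor triples failing the scope): 7.

7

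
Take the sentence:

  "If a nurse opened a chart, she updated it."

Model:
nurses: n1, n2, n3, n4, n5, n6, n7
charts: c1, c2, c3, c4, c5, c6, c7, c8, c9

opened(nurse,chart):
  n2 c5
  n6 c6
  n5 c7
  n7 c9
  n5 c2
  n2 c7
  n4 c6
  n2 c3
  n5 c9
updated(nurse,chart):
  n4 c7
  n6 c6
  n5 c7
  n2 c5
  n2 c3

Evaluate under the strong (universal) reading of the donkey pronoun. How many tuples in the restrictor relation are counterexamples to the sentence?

5

"it" takes "a chart" as antecedent — a donkey pronoun bound across the clause boundary.
Strong reading: for every (n,c) with opened(n,c), updated(n,c).
Restrictor pairs: (n2,c3) ✓  (n2,c5) ✓  (n2,c7) ✗  (n4,c6) ✗  (n5,c2) ✗  (n5,c7) ✓  (n5,c9) ✗  (n6,c6) ✓  (n7,c9) ✗
Counterexamples (restrictor pairs failing the scope): 5.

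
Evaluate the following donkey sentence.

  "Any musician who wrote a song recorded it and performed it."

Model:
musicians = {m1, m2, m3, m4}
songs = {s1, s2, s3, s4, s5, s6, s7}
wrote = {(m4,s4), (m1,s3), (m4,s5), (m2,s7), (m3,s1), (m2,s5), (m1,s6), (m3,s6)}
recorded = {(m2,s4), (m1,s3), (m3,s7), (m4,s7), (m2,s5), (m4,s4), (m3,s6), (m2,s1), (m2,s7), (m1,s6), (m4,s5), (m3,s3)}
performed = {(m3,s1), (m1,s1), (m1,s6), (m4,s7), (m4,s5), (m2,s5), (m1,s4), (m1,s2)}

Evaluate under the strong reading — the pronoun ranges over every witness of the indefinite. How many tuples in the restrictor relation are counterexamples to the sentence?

"it" takes "a song" as antecedent — a donkey pronoun bound across the clause boundary.
Strong reading: for every (m,s) with wrote(m,s), recorded(m,s) ∧ performed(m,s).
Restrictor pairs: (m1,s3) ✗  (m1,s6) ✓  (m2,s5) ✓  (m2,s7) ✗  (m3,s1) ✗  (m3,s6) ✗  (m4,s4) ✗  (m4,s5) ✓
Counterexamples (restrictor pairs failing the scope): 5.

5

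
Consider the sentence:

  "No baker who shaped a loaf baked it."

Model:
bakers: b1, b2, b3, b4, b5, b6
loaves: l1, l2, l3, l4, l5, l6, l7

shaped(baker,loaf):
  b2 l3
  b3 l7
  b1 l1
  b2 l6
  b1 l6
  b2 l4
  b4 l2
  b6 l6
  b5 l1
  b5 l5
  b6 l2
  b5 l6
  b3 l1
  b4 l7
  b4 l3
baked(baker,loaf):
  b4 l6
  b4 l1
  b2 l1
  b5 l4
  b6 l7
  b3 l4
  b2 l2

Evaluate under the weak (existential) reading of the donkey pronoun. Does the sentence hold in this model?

True

"it" takes "a loaf" as antecedent — a donkey pronoun bound across the clause boundary.
Truth condition: for no (b,l) with shaped(b,l) does baked(b,l) hold.
Restrictor pairs — does the scope hold? (b1,l1):fails  (b1,l6):fails  (b2,l3):fails  (b2,l4):fails  (b2,l6):fails  (b3,l1):fails  (b3,l7):fails  (b4,l2):fails  (b4,l3):fails  (b4,l7):fails  (b5,l1):fails  (b5,l5):fails  (b5,l6):fails  (b6,l2):fails  (b6,l6):fails
Scope holds for no restrictor pair, so the sentence is true.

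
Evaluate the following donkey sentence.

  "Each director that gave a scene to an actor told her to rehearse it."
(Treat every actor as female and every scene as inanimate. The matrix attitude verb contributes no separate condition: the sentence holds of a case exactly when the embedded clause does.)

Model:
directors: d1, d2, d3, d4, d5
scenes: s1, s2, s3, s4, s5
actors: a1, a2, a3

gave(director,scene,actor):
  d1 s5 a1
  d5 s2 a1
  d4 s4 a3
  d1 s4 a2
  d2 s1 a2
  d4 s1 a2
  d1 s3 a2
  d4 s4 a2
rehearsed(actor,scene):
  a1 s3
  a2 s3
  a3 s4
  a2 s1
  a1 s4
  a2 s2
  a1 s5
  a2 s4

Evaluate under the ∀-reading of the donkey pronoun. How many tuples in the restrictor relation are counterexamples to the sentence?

"her" takes "an actor" as antecedent and "it" takes "a scene"; both are donkey pronouns co-varying with the restrictor.
Strong reading: for every (d,s,a) with gave(d,s,a), rehearsed(a,s).
Restrictor triples: (d1,s3,a2)→rehearsed(a2,s3) ✓  (d1,s4,a2)→rehearsed(a2,s4) ✓  (d1,s5,a1)→rehearsed(a1,s5) ✓  (d2,s1,a2)→rehearsed(a2,s1) ✓  (d4,s1,a2)→rehearsed(a2,s1) ✓  (d4,s4,a2)→rehearsed(a2,s4) ✓  (d4,s4,a3)→rehearsed(a3,s4) ✓  (d5,s2,a1)→rehearsed(a1,s2) ✗
Counterexamples (restrictor triples failing the scope): 1.

1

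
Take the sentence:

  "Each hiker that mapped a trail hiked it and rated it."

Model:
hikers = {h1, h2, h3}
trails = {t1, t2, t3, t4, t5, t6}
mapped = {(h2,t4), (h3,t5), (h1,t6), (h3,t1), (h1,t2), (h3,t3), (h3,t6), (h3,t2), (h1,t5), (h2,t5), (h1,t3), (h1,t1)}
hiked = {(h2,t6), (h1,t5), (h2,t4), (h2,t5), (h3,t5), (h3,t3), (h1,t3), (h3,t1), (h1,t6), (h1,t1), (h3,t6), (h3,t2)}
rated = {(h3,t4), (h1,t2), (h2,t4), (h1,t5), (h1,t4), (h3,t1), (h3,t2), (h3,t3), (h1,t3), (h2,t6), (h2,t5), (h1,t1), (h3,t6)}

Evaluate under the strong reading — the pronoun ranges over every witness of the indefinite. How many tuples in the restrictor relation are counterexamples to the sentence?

"it" takes "a trail" as antecedent — a donkey pronoun bound across the clause boundary.
Strong reading: for every (h,t) with mapped(h,t), hiked(h,t) ∧ rated(h,t).
Restrictor pairs: (h1,t1) ✓  (h1,t2) ✗  (h1,t3) ✓  (h1,t5) ✓  (h1,t6) ✗  (h2,t4) ✓  (h2,t5) ✓  (h3,t1) ✓  (h3,t2) ✓  (h3,t3) ✓  (h3,t5) ✗  (h3,t6) ✓
Counterexamples (restrictor pairs failing the scope): 3.

3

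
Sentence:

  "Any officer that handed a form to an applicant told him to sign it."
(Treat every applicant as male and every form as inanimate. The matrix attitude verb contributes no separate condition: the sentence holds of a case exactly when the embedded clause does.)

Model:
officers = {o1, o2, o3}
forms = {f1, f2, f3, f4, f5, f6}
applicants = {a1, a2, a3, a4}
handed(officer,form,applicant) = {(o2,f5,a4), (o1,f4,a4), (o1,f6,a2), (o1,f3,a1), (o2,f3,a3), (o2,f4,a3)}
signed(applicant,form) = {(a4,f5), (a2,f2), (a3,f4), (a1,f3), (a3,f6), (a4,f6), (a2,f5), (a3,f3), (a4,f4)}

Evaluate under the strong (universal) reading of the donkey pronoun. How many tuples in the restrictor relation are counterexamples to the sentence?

1

"him" takes "an applicant" as antecedent and "it" takes "a form"; both are donkey pronouns co-varying with the restrictor.
Strong reading: for every (o,f,a) with handed(o,f,a), signed(a,f).
Restrictor triples: (o1,f3,a1)→signed(a1,f3) ✓  (o1,f4,a4)→signed(a4,f4) ✓  (o1,f6,a2)→signed(a2,f6) ✗  (o2,f3,a3)→signed(a3,f3) ✓  (o2,f4,a3)→signed(a3,f4) ✓  (o2,f5,a4)→signed(a4,f5) ✓
Counterexamples (restrictor triples failing the scope): 1.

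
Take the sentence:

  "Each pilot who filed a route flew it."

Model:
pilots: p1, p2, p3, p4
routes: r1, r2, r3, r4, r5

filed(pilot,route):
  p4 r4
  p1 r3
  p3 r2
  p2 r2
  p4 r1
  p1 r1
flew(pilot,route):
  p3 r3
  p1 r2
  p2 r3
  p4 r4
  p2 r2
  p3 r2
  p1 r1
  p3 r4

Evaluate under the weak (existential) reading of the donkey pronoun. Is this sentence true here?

"it" takes "a route" as antecedent — a donkey pronoun bound across the clause boundary.
Weak reading: every pilot p with some filed-route has at least one filed-route r such that flew(p,r).
Per pilot: p1:✓  p2:✓  p3:✓  p4:✓
Every pilot in the restrictor has a witness.

True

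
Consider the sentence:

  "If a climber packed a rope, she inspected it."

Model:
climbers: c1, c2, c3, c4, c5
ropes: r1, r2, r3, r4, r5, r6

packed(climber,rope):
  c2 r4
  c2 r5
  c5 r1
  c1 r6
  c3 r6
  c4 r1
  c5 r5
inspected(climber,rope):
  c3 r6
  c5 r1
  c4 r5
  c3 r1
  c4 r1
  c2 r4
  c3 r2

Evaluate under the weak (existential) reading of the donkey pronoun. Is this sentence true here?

"it" takes "a rope" as antecedent — a donkey pronoun bound across the clause boundary.
Weak reading: every climber c with some packed-rope has at least one packed-rope r such that inspected(c,r).
Per climber: c1:✗  c2:✓  c3:✓  c4:✓  c5:✓
c1 has no witness among its packed-ropes.

False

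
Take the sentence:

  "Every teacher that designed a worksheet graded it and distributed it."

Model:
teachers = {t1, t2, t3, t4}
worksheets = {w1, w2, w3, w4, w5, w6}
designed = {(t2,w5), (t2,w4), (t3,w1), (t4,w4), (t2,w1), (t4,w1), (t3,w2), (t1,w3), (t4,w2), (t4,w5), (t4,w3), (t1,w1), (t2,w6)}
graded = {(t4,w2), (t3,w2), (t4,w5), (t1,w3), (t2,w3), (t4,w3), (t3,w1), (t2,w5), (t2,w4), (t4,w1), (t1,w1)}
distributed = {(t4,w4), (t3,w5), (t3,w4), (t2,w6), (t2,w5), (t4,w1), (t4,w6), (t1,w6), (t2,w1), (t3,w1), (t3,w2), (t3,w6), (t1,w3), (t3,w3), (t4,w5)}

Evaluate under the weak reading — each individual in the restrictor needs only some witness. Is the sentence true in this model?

True

"it" takes "a worksheet" as antecedent — a donkey pronoun bound across the clause boundary.
Weak reading: every teacher t with some designed-worksheet has at least one designed-worksheet w such that graded(t,w) ∧ distributed(t,w).
Per teacher: t1:✓  t2:✓  t3:✓  t4:✓
Every teacher in the restrictor has a witness.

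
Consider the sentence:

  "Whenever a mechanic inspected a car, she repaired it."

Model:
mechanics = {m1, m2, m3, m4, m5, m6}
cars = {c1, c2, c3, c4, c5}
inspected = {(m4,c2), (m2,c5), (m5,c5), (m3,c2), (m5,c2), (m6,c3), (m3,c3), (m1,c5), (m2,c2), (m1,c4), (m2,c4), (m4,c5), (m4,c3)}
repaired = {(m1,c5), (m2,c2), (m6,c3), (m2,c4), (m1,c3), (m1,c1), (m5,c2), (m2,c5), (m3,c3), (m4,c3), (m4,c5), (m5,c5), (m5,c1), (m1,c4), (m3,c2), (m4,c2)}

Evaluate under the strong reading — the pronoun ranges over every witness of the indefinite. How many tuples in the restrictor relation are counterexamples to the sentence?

"it" takes "a car" as antecedent — a donkey pronoun bound across the clause boundary.
Strong reading: for every (m,c) with inspected(m,c), repaired(m,c).
Restrictor pairs: (m1,c4) ✓  (m1,c5) ✓  (m2,c2) ✓  (m2,c4) ✓  (m2,c5) ✓  (m3,c2) ✓  (m3,c3) ✓  (m4,c2) ✓  (m4,c3) ✓  (m4,c5) ✓  (m5,c2) ✓  (m5,c5) ✓  (m6,c3) ✓
Counterexamples (restrictor pairs failing the scope): 0.

0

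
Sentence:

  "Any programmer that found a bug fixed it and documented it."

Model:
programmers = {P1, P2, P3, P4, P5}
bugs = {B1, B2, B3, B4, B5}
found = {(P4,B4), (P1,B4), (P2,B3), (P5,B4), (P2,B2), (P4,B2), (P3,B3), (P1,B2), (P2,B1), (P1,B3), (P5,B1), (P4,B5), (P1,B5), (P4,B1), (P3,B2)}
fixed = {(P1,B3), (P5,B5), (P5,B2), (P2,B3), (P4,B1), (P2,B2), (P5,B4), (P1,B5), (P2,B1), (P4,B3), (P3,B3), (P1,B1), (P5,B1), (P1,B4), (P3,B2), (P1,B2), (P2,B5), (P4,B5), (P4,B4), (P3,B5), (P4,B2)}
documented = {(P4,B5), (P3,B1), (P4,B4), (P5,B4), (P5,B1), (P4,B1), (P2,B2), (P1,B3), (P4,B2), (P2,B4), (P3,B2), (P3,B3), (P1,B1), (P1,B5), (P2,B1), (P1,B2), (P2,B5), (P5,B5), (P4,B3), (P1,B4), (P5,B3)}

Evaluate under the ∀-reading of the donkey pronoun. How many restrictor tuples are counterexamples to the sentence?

1

"it" takes "a bug" as antecedent — a donkey pronoun bound across the clause boundary.
Strong reading: for every (p,b) with found(p,b), fixed(p,b) ∧ documented(p,b).
Restrictor pairs: (P1,B2) ✓  (P1,B3) ✓  (P1,B4) ✓  (P1,B5) ✓  (P2,B1) ✓  (P2,B2) ✓  (P2,B3) ✗  (P3,B2) ✓  (P3,B3) ✓  (P4,B1) ✓  (P4,B2) ✓  (P4,B4) ✓  (P4,B5) ✓  (P5,B1) ✓  (P5,B4) ✓
Counterexamples (restrictor pairs failing the scope): 1.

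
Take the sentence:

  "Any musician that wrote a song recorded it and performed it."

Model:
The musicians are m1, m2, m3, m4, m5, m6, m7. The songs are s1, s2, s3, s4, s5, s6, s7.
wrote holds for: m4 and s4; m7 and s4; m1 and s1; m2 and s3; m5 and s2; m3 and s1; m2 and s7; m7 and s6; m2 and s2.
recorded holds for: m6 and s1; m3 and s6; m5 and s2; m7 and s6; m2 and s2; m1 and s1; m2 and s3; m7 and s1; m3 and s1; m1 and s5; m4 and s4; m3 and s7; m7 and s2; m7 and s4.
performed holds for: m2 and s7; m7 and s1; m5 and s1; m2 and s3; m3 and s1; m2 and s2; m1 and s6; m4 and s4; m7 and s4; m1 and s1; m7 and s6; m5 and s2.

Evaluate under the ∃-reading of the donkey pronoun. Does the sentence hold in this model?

"it" takes "a song" as antecedent — a donkey pronoun bound across the clause boundary.
Weak reading: every musician m with some wrote-song has at least one wrote-song s such that recorded(m,s) ∧ performed(m,s).
Per musician: m1:✓  m2:✓  m3:✓  m4:✓  m5:✓  m7:✓
Every musician in the restrictor has a witness.

True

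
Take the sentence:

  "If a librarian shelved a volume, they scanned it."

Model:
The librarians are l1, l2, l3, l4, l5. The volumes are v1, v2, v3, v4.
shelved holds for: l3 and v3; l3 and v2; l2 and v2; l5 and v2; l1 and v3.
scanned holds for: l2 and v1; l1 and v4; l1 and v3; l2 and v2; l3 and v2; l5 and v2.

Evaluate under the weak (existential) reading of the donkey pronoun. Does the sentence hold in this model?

"it" takes "a volume" as antecedent — a donkey pronoun bound across the clause boundary.
Weak reading: every librarian l with some shelved-volume has at least one shelved-volume v such that scanned(l,v).
Per librarian: l1:✓  l2:✓  l3:✓  l5:✓
Every librarian in the restrictor has a witness.

True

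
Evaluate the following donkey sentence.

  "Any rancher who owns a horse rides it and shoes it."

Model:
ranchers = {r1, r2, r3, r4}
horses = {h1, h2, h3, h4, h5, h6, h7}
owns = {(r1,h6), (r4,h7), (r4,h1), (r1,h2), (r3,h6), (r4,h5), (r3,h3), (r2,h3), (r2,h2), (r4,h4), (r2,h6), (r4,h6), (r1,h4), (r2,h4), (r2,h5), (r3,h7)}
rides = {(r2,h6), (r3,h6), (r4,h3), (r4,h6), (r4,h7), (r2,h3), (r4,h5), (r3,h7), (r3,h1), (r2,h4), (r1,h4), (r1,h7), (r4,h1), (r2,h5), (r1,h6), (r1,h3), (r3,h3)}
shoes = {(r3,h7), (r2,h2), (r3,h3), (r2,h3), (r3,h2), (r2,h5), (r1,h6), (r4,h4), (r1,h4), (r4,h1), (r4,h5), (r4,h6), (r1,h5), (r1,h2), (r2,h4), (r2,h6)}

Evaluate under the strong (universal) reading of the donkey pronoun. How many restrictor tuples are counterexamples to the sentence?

5

"it" takes "a horse" as antecedent — a donkey pronoun bound across the clause boundary.
Strong reading: for every (r,h) with owns(r,h), rides(r,h) ∧ shoes(r,h).
Restrictor pairs: (r1,h2) ✗  (r1,h4) ✓  (r1,h6) ✓  (r2,h2) ✗  (r2,h3) ✓  (r2,h4) ✓  (r2,h5) ✓  (r2,h6) ✓  (r3,h3) ✓  (r3,h6) ✗  (r3,h7) ✓  (r4,h1) ✓  (r4,h4) ✗  (r4,h5) ✓  (r4,h6) ✓  (r4,h7) ✗
Counterexamples (restrictor pairs failing the scope): 5.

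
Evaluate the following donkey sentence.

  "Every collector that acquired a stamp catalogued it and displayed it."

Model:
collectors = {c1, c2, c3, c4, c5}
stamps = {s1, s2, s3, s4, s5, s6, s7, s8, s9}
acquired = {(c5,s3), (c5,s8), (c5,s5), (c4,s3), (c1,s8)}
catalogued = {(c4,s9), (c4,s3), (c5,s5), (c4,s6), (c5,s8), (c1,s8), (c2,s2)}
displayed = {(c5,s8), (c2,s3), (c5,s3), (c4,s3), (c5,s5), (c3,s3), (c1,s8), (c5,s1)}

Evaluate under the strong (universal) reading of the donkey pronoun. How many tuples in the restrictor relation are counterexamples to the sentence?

1

"it" takes "a stamp" as antecedent — a donkey pronoun bound across the clause boundary.
Strong reading: for every (c,s) with acquired(c,s), catalogued(c,s) ∧ displayed(c,s).
Restrictor pairs: (c1,s8) ✓  (c4,s3) ✓  (c5,s3) ✗  (c5,s5) ✓  (c5,s8) ✓
Counterexamples (restrictor pairs failing the scope): 1.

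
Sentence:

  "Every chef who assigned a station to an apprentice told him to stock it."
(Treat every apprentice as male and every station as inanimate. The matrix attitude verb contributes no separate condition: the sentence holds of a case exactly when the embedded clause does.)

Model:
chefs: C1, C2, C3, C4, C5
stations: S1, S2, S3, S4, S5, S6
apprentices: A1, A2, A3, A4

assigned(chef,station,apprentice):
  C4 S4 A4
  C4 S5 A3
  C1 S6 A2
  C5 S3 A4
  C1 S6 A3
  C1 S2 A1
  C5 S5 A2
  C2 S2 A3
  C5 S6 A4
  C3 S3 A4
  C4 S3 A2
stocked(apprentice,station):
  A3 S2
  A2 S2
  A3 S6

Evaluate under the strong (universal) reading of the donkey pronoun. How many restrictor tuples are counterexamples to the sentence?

9

"him" takes "an apprentice" as antecedent and "it" takes "a station"; both are donkey pronouns co-varying with the restrictor.
Strong reading: for every (c,s,a) with assigned(c,s,a), stocked(a,s).
Restrictor triples: (C1,S2,A1)→stocked(A1,S2) ✗  (C1,S6,A2)→stocked(A2,S6) ✗  (C1,S6,A3)→stocked(A3,S6) ✓  (C2,S2,A3)→stocked(A3,S2) ✓  (C3,S3,A4)→stocked(A4,S3) ✗  (C4,S3,A2)→stocked(A2,S3) ✗  (C4,S4,A4)→stocked(A4,S4) ✗  (C4,S5,A3)→stocked(A3,S5) ✗  (C5,S3,A4)→stocked(A4,S3) ✗  (C5,S5,A2)→stocked(A2,S5) ✗  (C5,S6,A4)→stocked(A4,S6) ✗
Counterexamples (restrictor triples failing the scope): 9.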